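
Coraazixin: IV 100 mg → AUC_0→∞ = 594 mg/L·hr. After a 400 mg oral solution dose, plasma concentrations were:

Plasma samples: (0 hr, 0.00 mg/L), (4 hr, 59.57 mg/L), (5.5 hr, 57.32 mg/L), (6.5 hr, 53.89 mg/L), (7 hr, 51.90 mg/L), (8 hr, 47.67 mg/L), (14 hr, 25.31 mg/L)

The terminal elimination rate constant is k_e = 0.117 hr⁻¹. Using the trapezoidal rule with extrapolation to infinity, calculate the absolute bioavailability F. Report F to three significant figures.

Trapezoidal AUC_0→14 (oral solution):
  [0→4]: (0.00+59.57)/2 × 4 = 119.14
  [4→5.5]: (59.57+57.32)/2 × 1.5 = 87.6675
  [5.5→6.5]: (57.32+53.89)/2 × 1 = 55.605
  [6.5→7]: (53.89+51.90)/2 × 0.5 = 26.4475
  [7→8]: (51.90+47.67)/2 × 1 = 49.785
  [8→14]: (47.67+25.31)/2 × 6 = 218.94
  Sum = 557.585 mg/L·hr
Tail: C_last/k_e = 25.31/0.117 = 216.325
AUC_0→∞ (oral solution) = 557.585 + 216.325 = 773.91 mg/L·hr
F = (AUC_ev/D_ev)/(AUC_iv/D_iv) = (773.91/400)/(594/100) = 1.934775/5.94 = 0.3257

F = 0.326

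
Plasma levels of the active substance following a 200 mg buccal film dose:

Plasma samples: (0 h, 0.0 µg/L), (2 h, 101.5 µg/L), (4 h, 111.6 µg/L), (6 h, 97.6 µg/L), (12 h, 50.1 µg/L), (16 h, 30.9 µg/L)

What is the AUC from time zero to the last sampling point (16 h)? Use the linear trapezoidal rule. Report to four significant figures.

AUC = 1129 µg/L·h

Trapezoidal AUC_0→16:
  [0→2]: (0.0+101.5)/2 × 2 = 101.5
  [2→4]: (101.5+111.6)/2 × 2 = 213.1
  [4→6]: (111.6+97.6)/2 × 2 = 209.2
  [6→12]: (97.6+50.1)/2 × 6 = 443.1
  [12→16]: (50.1+30.9)/2 × 4 = 162.0
  Sum = 1128.9 µg/L·h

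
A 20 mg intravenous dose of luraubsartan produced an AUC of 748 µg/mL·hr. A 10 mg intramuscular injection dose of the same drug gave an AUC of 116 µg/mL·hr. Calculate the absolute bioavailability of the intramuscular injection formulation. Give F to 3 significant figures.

F = (AUC_ev / D_ev) / (AUC_iv / D_iv)
  = (116/10) / (748/20)
  = 11.6 / 37.4 = 0.3102

F = 0.310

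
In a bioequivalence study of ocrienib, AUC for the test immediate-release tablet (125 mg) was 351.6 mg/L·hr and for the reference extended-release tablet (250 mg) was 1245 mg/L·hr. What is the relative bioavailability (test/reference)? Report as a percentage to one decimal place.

F_rel = 56.5%

F_rel = (AUC_test/D_test) / (AUC_ref/D_ref)
      = (351.6/125) / (1245/250)
      = 2.8128 / 4.98 = 0.5648 = 56.48%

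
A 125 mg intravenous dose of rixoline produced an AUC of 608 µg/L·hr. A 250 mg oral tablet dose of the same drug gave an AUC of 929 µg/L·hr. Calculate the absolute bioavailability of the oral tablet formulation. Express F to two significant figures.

F = 0.76

F = (AUC_ev / D_ev) / (AUC_iv / D_iv)
  = (929/250) / (608/125)
  = 3.716 / 4.864 = 0.7640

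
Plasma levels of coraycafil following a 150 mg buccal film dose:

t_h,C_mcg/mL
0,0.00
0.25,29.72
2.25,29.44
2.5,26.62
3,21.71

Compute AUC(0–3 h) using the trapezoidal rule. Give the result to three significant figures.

AUC = 82.0 mcg/mL·h

Trapezoidal AUC_0→3:
  [0→0.25]: (0.00+29.72)/2 × 0.25 = 3.715
  [0.25→2.25]: (29.72+29.44)/2 × 2 = 59.16
  [2.25→2.5]: (29.44+26.62)/2 × 0.25 = 7.0075
  [2.5→3]: (26.62+21.71)/2 × 0.5 = 12.0825
  Sum = 81.965 mcg/mL·h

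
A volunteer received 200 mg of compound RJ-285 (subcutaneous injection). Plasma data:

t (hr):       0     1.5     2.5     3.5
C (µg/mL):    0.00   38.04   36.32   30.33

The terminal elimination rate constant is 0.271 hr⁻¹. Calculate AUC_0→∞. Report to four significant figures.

Trapezoidal AUC_0→3.5:
  [0→1.5]: (0.00+38.04)/2 × 1.5 = 28.53
  [1.5→2.5]: (38.04+36.32)/2 × 1 = 37.18
  [2.5→3.5]: (36.32+30.33)/2 × 1 = 33.325
  Sum = 99.035 µg/mL·hr
Extrapolated tail: C_last / k_e = 30.33 / 0.271 = 111.919
AUC_0→∞ = 99.035 + 111.919 = 210.954 µg/mL·hr

AUC = 211.0 µg/mL·hr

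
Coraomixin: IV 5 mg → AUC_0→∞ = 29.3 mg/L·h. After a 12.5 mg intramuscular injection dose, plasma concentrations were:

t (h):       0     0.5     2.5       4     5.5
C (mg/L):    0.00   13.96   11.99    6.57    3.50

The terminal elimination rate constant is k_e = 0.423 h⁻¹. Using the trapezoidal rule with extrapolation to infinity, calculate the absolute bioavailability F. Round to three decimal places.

F = 0.808

Trapezoidal AUC_0→5.5 (intramuscular injection):
  [0→0.5]: (0.00+13.96)/2 × 0.5 = 3.49
  [0.5→2.5]: (13.96+11.99)/2 × 2 = 25.95
  [2.5→4]: (11.99+6.57)/2 × 1.5 = 13.92
  [4→5.5]: (6.57+3.50)/2 × 1.5 = 7.5525
  Sum = 50.9125 mg/L·h
Tail: C_last/k_e = 3.50/0.423 = 8.274
AUC_0→∞ (intramuscular injection) = 50.9125 + 8.274 = 59.1865 mg/L·h
F = (AUC_ev/D_ev)/(AUC_iv/D_iv) = (59.1865/12.5)/(29.3/5) = 4.73492/5.86 = 0.8080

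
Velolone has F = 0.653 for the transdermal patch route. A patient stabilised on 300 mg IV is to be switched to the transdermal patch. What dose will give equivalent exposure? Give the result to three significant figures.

For equal systemic exposure: F × D_ev = D_iv
D_ev = D_iv / F = 300 / 0.653 = 459.418 mg

D_transdermal = 459 mg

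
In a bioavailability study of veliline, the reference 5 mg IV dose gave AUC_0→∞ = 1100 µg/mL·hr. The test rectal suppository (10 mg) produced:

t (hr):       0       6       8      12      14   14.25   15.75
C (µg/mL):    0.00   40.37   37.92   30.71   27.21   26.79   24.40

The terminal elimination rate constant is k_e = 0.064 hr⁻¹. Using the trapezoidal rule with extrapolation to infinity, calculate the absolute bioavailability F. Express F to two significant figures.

F = 0.37

Trapezoidal AUC_0→15.75 (rectal suppository):
  [0→6]: (0.00+40.37)/2 × 6 = 121.11
  [6→8]: (40.37+37.92)/2 × 2 = 78.29
  [8→12]: (37.92+30.71)/2 × 4 = 137.26
  [12→14]: (30.71+27.21)/2 × 2 = 57.92
  [14→14.25]: (27.21+26.79)/2 × 0.25 = 6.75
  [14.25→15.75]: (26.79+24.40)/2 × 1.5 = 38.3925
  Sum = 439.7225 µg/mL·hr
Tail: C_last/k_e = 24.40/0.064 = 381.250
AUC_0→∞ (rectal suppository) = 439.7225 + 381.250 = 820.9725 µg/mL·hr
F = (AUC_ev/D_ev)/(AUC_iv/D_iv) = (820.9725/10)/(1100/5) = 82.09725/220 = 0.3732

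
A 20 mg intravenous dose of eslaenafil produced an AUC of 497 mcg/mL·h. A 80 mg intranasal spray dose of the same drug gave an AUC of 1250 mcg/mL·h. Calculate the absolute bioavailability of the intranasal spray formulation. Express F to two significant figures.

F = 0.63

F = (AUC_ev / D_ev) / (AUC_iv / D_iv)
  = (1250/80) / (497/20)
  = 15.625 / 24.85 = 0.6288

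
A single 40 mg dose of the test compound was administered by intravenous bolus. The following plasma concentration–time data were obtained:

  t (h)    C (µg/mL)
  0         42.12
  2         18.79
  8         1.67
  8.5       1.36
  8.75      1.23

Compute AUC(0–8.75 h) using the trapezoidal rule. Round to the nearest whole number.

Trapezoidal AUC_0→8.75:
  [0→2]: (42.12+18.79)/2 × 2 = 60.91
  [2→8]: (18.79+1.67)/2 × 6 = 61.38
  [8→8.5]: (1.67+1.36)/2 × 0.5 = 0.7575
  [8.5→8.75]: (1.36+1.23)/2 × 0.25 = 0.32375
  Sum = 123.37125 µg/mL·h

AUC = 123 µg/mL·h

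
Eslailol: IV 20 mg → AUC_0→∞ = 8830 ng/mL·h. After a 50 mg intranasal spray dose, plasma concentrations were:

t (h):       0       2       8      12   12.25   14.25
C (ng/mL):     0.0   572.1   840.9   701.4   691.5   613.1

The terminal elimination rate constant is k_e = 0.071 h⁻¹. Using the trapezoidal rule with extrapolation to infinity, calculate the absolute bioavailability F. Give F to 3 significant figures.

Trapezoidal AUC_0→14.25 (intranasal spray):
  [0→2]: (0.0+572.1)/2 × 2 = 572.1
  [2→8]: (572.1+840.9)/2 × 6 = 4239.0
  [8→12]: (840.9+701.4)/2 × 4 = 3084.6
  [12→12.25]: (701.4+691.5)/2 × 0.25 = 174.1125
  [12.25→14.25]: (691.5+613.1)/2 × 2 = 1304.6
  Sum = 9374.4125 ng/mL·h
Tail: C_last/k_e = 613.1/0.071 = 8635.211
AUC_0→∞ (intranasal spray) = 9374.4125 + 8635.211 = 18009.6235 ng/mL·h
F = (AUC_ev/D_ev)/(AUC_iv/D_iv) = (18009.6235/50)/(8830/20) = 360.19247/441.5 = 0.8158

F = 0.816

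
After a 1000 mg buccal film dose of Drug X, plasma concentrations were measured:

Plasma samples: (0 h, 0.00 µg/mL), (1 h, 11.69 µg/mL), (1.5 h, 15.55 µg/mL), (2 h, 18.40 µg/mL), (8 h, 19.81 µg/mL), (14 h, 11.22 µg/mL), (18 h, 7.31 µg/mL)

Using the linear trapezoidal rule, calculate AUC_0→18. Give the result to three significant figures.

AUC = 266 µg/mL·h

Trapezoidal AUC_0→18:
  [0→1]: (0.00+11.69)/2 × 1 = 5.845
  [1→1.5]: (11.69+15.55)/2 × 0.5 = 6.81
  [1.5→2]: (15.55+18.40)/2 × 0.5 = 8.4875
  [2→8]: (18.40+19.81)/2 × 6 = 114.63
  [8→14]: (19.81+11.22)/2 × 6 = 93.09
  [14→18]: (11.22+7.31)/2 × 4 = 37.06
  Sum = 265.9225 µg/mL·h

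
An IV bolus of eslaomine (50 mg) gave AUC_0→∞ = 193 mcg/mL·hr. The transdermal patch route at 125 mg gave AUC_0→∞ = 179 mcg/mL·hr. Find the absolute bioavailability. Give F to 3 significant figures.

F = (AUC_ev / D_ev) / (AUC_iv / D_iv)
  = (179/125) / (193/50)
  = 1.432 / 3.86 = 0.3710

F = 0.371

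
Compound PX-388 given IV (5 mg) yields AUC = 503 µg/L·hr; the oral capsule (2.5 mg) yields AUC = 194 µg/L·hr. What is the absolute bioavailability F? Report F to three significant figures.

F = (AUC_ev / D_ev) / (AUC_iv / D_iv)
  = (194/2.5) / (503/5)
  = 77.6 / 100.6 = 0.7714

F = 0.771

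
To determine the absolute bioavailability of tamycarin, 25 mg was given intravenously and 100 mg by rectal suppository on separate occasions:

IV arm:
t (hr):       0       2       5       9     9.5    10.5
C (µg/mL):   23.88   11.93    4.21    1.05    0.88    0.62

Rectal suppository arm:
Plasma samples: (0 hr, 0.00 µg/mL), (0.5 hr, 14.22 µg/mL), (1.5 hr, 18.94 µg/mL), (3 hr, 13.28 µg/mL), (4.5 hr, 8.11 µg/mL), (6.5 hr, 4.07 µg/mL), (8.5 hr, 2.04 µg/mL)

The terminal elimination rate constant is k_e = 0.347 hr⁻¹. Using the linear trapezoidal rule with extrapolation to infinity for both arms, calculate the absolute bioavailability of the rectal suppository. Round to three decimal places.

F = 0.287

Trapezoidal AUC_0→10.5 (IV):
  [0→2]: (23.88+11.93)/2 × 2 = 35.81
  [2→5]: (11.93+4.21)/2 × 3 = 24.21
  [5→9]: (4.21+1.05)/2 × 4 = 10.52
  [9→9.5]: (1.05+0.88)/2 × 0.5 = 0.4825
  [9.5→10.5]: (0.88+0.62)/2 × 1 = 0.75
  Sum = 71.7725 µg/mL·hr
IV tail: 0.62/0.347 = 1.787; AUC_iv,0→∞ = 71.7725 + 1.787 = 73.5595 µg/mL·hr
Trapezoidal AUC_0→8.5 (rectal suppository):
  [0→0.5]: (0.00+14.22)/2 × 0.5 = 3.555
  [0.5→1.5]: (14.22+18.94)/2 × 1 = 16.58
  [1.5→3]: (18.94+13.28)/2 × 1.5 = 24.165
  [3→4.5]: (13.28+8.11)/2 × 1.5 = 16.0425
  [4.5→6.5]: (8.11+4.07)/2 × 2 = 12.18
  [6.5→8.5]: (4.07+2.04)/2 × 2 = 6.11
  Sum = 78.6325 µg/mL·hr
rectal suppository tail: 2.04/0.347 = 5.879; AUC_ev,0→∞ = 78.6325 + 5.879 = 84.5115 µg/mL·hr
F = (AUC_ev/D_ev)/(AUC_iv/D_iv) = (84.5115/100)/(73.5595/25) = 0.845115/2.94238 = 0.2872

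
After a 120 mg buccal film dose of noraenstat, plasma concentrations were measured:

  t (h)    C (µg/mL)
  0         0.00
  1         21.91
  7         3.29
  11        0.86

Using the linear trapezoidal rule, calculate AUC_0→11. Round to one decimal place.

Trapezoidal AUC_0→11:
  [0→1]: (0.00+21.91)/2 × 1 = 10.955
  [1→7]: (21.91+3.29)/2 × 6 = 75.6
  [7→11]: (3.29+0.86)/2 × 4 = 8.3
  Sum = 94.855 µg/mL·h

AUC = 94.9 µg/mL·h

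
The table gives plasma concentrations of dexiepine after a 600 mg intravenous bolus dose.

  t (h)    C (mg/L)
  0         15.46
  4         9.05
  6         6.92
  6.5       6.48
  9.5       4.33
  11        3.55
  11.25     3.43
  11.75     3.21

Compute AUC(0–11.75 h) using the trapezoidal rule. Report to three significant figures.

Trapezoidal AUC_0→11.75:
  [0→4]: (15.46+9.05)/2 × 4 = 49.02
  [4→6]: (9.05+6.92)/2 × 2 = 15.97
  [6→6.5]: (6.92+6.48)/2 × 0.5 = 3.35
  [6.5→9.5]: (6.48+4.33)/2 × 3 = 16.215
  [9.5→11]: (4.33+3.55)/2 × 1.5 = 5.91
  [11→11.25]: (3.55+3.43)/2 × 0.25 = 0.8725
  [11.25→11.75]: (3.43+3.21)/2 × 0.5 = 1.66
  Sum = 92.9975 mg/L·h

AUC = 93.0 mg/L·h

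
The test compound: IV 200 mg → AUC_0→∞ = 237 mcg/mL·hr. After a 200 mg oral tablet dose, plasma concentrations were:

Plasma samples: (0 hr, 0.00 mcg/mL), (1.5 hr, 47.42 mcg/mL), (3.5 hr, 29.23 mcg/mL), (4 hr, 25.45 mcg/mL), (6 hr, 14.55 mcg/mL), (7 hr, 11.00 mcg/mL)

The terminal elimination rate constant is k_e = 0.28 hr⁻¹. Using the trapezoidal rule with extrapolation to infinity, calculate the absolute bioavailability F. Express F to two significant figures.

F = 0.92

Trapezoidal AUC_0→7 (oral tablet):
  [0→1.5]: (0.00+47.42)/2 × 1.5 = 35.565
  [1.5→3.5]: (47.42+29.23)/2 × 2 = 76.65
  [3.5→4]: (29.23+25.45)/2 × 0.5 = 13.67
  [4→6]: (25.45+14.55)/2 × 2 = 40.0
  [6→7]: (14.55+11.00)/2 × 1 = 12.775
  Sum = 178.66 mcg/mL·hr
Tail: C_last/k_e = 11.00/0.28 = 39.286
AUC_0→∞ (oral tablet) = 178.66 + 39.286 = 217.946 mcg/mL·hr
F = (AUC_ev/D_ev)/(AUC_iv/D_iv) = (217.946/200)/(237/200) = 1.08973/1.185 = 0.9196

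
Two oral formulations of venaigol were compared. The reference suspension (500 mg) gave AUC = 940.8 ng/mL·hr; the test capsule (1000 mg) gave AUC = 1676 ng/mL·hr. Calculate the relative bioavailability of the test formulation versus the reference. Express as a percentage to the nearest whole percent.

F_rel = (AUC_test/D_test) / (AUC_ref/D_ref)
      = (1676/1000) / (940.8/500)
      = 1.676 / 1.8816 = 0.8907 = 89.07%

F_rel = 89%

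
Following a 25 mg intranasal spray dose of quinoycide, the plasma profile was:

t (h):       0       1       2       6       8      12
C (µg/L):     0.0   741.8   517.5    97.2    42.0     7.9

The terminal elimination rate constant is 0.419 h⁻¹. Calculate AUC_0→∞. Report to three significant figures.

AUC = 2490 µg/L·h

Trapezoidal AUC_0→12:
  [0→1]: (0.0+741.8)/2 × 1 = 370.9
  [1→2]: (741.8+517.5)/2 × 1 = 629.65
  [2→6]: (517.5+97.2)/2 × 4 = 1229.4
  [6→8]: (97.2+42.0)/2 × 2 = 139.2
  [8→12]: (42.0+7.9)/2 × 4 = 99.8
  Sum = 2468.95 µg/L·h
Extrapolated tail: C_last / k_e = 7.9 / 0.419 = 18.854
AUC_0→∞ = 2468.95 + 18.854 = 2487.804 µg/L·h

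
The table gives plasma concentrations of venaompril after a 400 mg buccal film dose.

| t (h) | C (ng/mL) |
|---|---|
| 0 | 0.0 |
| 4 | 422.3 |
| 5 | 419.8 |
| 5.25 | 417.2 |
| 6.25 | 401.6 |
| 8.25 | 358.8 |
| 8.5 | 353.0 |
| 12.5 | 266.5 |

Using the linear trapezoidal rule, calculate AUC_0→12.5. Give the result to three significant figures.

AUC = 3870 ng/mL·h

Trapezoidal AUC_0→12.5:
  [0→4]: (0.0+422.3)/2 × 4 = 844.6
  [4→5]: (422.3+419.8)/2 × 1 = 421.05
  [5→5.25]: (419.8+417.2)/2 × 0.25 = 104.625
  [5.25→6.25]: (417.2+401.6)/2 × 1 = 409.4
  [6.25→8.25]: (401.6+358.8)/2 × 2 = 760.4
  [8.25→8.5]: (358.8+353.0)/2 × 0.25 = 88.975
  [8.5→12.5]: (353.0+266.5)/2 × 4 = 1239.0
  Sum = 3868.05 ng/mL·h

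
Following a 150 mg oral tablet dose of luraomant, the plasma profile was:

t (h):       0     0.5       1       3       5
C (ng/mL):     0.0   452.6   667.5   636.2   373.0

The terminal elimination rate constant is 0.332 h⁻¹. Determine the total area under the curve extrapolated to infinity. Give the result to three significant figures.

AUC = 3830 ng/mL·h

Trapezoidal AUC_0→5:
  [0→0.5]: (0.0+452.6)/2 × 0.5 = 113.15
  [0.5→1]: (452.6+667.5)/2 × 0.5 = 280.025
  [1→3]: (667.5+636.2)/2 × 2 = 1303.7
  [3→5]: (636.2+373.0)/2 × 2 = 1009.2
  Sum = 2706.075 ng/mL·h
Extrapolated tail: C_last / k_e = 373.0 / 0.332 = 1123.494
AUC_0→∞ = 2706.075 + 1123.494 = 3829.569 ng/mL·h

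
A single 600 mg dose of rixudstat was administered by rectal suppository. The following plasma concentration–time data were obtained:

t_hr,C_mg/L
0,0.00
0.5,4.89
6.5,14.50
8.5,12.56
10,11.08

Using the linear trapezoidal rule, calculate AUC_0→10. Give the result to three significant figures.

Trapezoidal AUC_0→10:
  [0→0.5]: (0.00+4.89)/2 × 0.5 = 1.2225
  [0.5→6.5]: (4.89+14.50)/2 × 6 = 58.17
  [6.5→8.5]: (14.50+12.56)/2 × 2 = 27.06
  [8.5→10]: (12.56+11.08)/2 × 1.5 = 17.73
  Sum = 104.1825 mg/L·hr

AUC = 104 mg/L·hr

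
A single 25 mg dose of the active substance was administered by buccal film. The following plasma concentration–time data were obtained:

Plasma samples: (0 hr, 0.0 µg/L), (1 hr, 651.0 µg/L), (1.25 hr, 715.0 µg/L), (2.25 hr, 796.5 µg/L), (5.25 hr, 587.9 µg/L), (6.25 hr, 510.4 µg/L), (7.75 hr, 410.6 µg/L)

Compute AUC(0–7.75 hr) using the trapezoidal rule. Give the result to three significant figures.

AUC = 4570 µg/L·hr

Trapezoidal AUC_0→7.75:
  [0→1]: (0.0+651.0)/2 × 1 = 325.5
  [1→1.25]: (651.0+715.0)/2 × 0.25 = 170.75
  [1.25→2.25]: (715.0+796.5)/2 × 1 = 755.75
  [2.25→5.25]: (796.5+587.9)/2 × 3 = 2076.6
  [5.25→6.25]: (587.9+510.4)/2 × 1 = 549.15
  [6.25→7.75]: (510.4+410.6)/2 × 1.5 = 690.75
  Sum = 4568.5 µg/L·hr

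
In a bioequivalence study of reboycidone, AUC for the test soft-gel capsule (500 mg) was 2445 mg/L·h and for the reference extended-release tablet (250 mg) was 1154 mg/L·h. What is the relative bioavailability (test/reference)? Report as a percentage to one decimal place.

F_rel = 105.9%

F_rel = (AUC_test/D_test) / (AUC_ref/D_ref)
      = (2445/500) / (1154/250)
      = 4.89 / 4.616 = 1.0594 = 105.94%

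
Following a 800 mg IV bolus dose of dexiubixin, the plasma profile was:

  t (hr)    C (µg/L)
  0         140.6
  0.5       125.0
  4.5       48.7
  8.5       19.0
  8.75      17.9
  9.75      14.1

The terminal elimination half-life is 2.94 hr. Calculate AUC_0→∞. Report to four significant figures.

Trapezoidal AUC_0→9.75:
  [0→0.5]: (140.6+125.0)/2 × 0.5 = 66.4
  [0.5→4.5]: (125.0+48.7)/2 × 4 = 347.4
  [4.5→8.5]: (48.7+19.0)/2 × 4 = 135.4
  [8.5→8.75]: (19.0+17.9)/2 × 0.25 = 4.6125
  [8.75→9.75]: (17.9+14.1)/2 × 1 = 16.0
  Sum = 569.8125 µg/L·hr
k_e = ln2 / t½ = 0.693147 / 2.94 = 0.2358 hr^-1
Extrapolated tail: C_last / k_e = 14.1 / 0.2358 = 59.796
AUC_0→∞ = 569.8125 + 59.796 = 629.6085 µg/L·hr

AUC = 629.6 µg/L·hr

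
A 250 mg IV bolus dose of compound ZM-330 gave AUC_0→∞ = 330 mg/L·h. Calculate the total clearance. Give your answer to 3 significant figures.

CL = 0.758 L/h

CL = Dose_iv / AUC_0→∞
   = 250 / 330 = 0.757576 L/h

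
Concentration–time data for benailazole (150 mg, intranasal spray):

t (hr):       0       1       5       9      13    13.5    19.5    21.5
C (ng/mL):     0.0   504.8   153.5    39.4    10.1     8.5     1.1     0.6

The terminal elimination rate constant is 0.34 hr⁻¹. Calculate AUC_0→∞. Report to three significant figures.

Trapezoidal AUC_0→21.5:
  [0→1]: (0.0+504.8)/2 × 1 = 252.4
  [1→5]: (504.8+153.5)/2 × 4 = 1316.6
  [5→9]: (153.5+39.4)/2 × 4 = 385.8
  [9→13]: (39.4+10.1)/2 × 4 = 99.0
  [13→13.5]: (10.1+8.5)/2 × 0.5 = 4.65
  [13.5→19.5]: (8.5+1.1)/2 × 6 = 28.8
  [19.5→21.5]: (1.1+0.6)/2 × 2 = 1.7
  Sum = 2088.95 ng/mL·hr
Extrapolated tail: C_last / k_e = 0.6 / 0.34 = 1.765
AUC_0→∞ = 2088.95 + 1.765 = 2090.715 ng/mL·hr

AUC = 2090 ng/mL·hr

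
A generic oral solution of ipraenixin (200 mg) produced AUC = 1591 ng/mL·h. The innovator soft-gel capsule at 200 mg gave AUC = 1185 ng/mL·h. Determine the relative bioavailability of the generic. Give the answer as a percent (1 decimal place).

F_rel = 134.3%

F_rel = (AUC_test/D_test) / (AUC_ref/D_ref)
      = (1591/200) / (1185/200)
      = 7.955 / 5.925 = 1.3426 = 134.26%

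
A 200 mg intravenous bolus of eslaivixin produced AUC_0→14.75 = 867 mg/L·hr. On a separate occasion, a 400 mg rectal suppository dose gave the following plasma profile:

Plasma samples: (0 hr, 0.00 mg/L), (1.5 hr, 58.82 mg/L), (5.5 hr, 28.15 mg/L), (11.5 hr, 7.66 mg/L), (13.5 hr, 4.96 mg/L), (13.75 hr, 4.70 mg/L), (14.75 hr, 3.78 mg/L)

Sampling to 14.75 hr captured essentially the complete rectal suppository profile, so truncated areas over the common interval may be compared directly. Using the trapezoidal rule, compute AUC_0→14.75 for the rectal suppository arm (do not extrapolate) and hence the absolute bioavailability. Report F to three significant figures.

Trapezoidal AUC_0→14.75 (rectal suppository):
  [0→1.5]: (0.00+58.82)/2 × 1.5 = 44.115
  [1.5→5.5]: (58.82+28.15)/2 × 4 = 173.94
  [5.5→11.5]: (28.15+7.66)/2 × 6 = 107.43
  [11.5→13.5]: (7.66+4.96)/2 × 2 = 12.62
  [13.5→13.75]: (4.96+4.70)/2 × 0.25 = 1.2075
  [13.75→14.75]: (4.70+3.78)/2 × 1 = 4.24
  Sum = 343.5525 mg/L·hr
F = (AUC_ev/D_ev)/(AUC_iv/D_iv) = (343.5525/400)/(867/200) = 0.85888125/4.335 = 0.1981

F = 0.198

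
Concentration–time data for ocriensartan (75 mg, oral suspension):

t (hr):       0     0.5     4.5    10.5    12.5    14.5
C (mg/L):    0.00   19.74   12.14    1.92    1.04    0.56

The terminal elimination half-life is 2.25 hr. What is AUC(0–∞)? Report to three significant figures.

Trapezoidal AUC_0→14.5:
  [0→0.5]: (0.00+19.74)/2 × 0.5 = 4.935
  [0.5→4.5]: (19.74+12.14)/2 × 4 = 63.76
  [4.5→10.5]: (12.14+1.92)/2 × 6 = 42.18
  [10.5→12.5]: (1.92+1.04)/2 × 2 = 2.96
  [12.5→14.5]: (1.04+0.56)/2 × 2 = 1.6
  Sum = 115.435 mg/L·hr
k_e = ln2 / t½ = 0.693147 / 2.25 = 0.3081 hr^-1
Extrapolated tail: C_last / k_e = 0.56 / 0.3081 = 1.818
AUC_0→∞ = 115.435 + 1.818 = 117.253 mg/L·hr

AUC = 117 mg/L·hr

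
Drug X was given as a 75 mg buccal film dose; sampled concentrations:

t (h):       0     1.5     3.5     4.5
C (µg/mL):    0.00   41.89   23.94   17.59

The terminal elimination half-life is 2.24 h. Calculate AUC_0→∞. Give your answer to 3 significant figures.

AUC = 175 µg/mL·h

Trapezoidal AUC_0→4.5:
  [0→1.5]: (0.00+41.89)/2 × 1.5 = 31.4175
  [1.5→3.5]: (41.89+23.94)/2 × 2 = 65.83
  [3.5→4.5]: (23.94+17.59)/2 × 1 = 20.765
  Sum = 118.0125 µg/mL·h
k_e = ln2 / t½ = 0.693147 / 2.24 = 0.3094 h^-1
Extrapolated tail: C_last / k_e = 17.59 / 0.3094 = 56.852
AUC_0→∞ = 118.0125 + 56.852 = 174.8645 µg/mL·h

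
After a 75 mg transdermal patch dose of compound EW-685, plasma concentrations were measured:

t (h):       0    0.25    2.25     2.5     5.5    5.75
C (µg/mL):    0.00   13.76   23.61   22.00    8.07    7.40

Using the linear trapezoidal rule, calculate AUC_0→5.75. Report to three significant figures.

Trapezoidal AUC_0→5.75:
  [0→0.25]: (0.00+13.76)/2 × 0.25 = 1.72
  [0.25→2.25]: (13.76+23.61)/2 × 2 = 37.37
  [2.25→2.5]: (23.61+22.00)/2 × 0.25 = 5.70125
  [2.5→5.5]: (22.00+8.07)/2 × 3 = 45.105
  [5.5→5.75]: (8.07+7.40)/2 × 0.25 = 1.93375
  Sum = 91.83 µg/mL·h

AUC = 91.8 µg/mL·h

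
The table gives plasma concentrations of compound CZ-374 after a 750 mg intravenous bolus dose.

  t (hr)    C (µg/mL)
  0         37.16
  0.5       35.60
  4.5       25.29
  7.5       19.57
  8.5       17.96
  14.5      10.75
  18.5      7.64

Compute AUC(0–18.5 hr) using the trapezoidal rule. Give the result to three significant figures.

AUC = 349 µg/mL·hr

Trapezoidal AUC_0→18.5:
  [0→0.5]: (37.16+35.60)/2 × 0.5 = 18.19
  [0.5→4.5]: (35.60+25.29)/2 × 4 = 121.78
  [4.5→7.5]: (25.29+19.57)/2 × 3 = 67.29
  [7.5→8.5]: (19.57+17.96)/2 × 1 = 18.765
  [8.5→14.5]: (17.96+10.75)/2 × 6 = 86.13
  [14.5→18.5]: (10.75+7.64)/2 × 4 = 36.78
  Sum = 348.935 µg/mL·hr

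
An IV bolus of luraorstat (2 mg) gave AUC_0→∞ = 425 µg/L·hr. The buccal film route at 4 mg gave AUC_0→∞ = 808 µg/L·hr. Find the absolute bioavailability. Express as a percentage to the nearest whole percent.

F = (AUC_ev / D_ev) / (AUC_iv / D_iv)
  = (808/4) / (425/2)
  = 202 / 212.5 = 0.9506
  = 95.06%

F = 95%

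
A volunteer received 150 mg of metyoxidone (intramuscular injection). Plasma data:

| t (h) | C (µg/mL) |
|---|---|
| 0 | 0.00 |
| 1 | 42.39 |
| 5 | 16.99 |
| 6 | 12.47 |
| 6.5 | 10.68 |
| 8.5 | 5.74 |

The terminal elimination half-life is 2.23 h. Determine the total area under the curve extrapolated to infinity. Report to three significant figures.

AUC = 195 µg/mL·h

Trapezoidal AUC_0→8.5:
  [0→1]: (0.00+42.39)/2 × 1 = 21.195
  [1→5]: (42.39+16.99)/2 × 4 = 118.76
  [5→6]: (16.99+12.47)/2 × 1 = 14.73
  [6→6.5]: (12.47+10.68)/2 × 0.5 = 5.7875
  [6.5→8.5]: (10.68+5.74)/2 × 2 = 16.42
  Sum = 176.8925 µg/mL·h
k_e = ln2 / t½ = 0.693147 / 2.23 = 0.3108 h^-1
Extrapolated tail: C_last / k_e = 5.74 / 0.3108 = 18.468
AUC_0→∞ = 176.8925 + 18.468 = 195.3605 µg/mL·h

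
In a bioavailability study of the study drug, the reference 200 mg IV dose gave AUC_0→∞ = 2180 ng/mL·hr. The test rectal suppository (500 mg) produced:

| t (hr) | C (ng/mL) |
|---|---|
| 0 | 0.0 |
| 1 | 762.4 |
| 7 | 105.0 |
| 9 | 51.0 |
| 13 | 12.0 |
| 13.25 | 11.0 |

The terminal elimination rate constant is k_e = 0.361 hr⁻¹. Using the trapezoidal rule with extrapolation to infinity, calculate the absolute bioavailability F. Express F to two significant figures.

F = 0.61

Trapezoidal AUC_0→13.25 (rectal suppository):
  [0→1]: (0.0+762.4)/2 × 1 = 381.2
  [1→7]: (762.4+105.0)/2 × 6 = 2602.2
  [7→9]: (105.0+51.0)/2 × 2 = 156.0
  [9→13]: (51.0+12.0)/2 × 4 = 126.0
  [13→13.25]: (12.0+11.0)/2 × 0.25 = 2.875
  Sum = 3268.275 ng/mL·hr
Tail: C_last/k_e = 11.0/0.361 = 30.471
AUC_0→∞ (rectal suppository) = 3268.275 + 30.471 = 3298.746 ng/mL·hr
F = (AUC_ev/D_ev)/(AUC_iv/D_iv) = (3298.746/500)/(2180/200) = 6.597492/10.9 = 0.6053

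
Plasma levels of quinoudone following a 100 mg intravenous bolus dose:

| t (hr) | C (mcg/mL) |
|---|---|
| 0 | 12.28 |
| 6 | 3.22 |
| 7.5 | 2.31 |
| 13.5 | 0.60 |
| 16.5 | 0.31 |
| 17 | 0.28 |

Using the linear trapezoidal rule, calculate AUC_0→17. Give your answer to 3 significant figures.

Trapezoidal AUC_0→17:
  [0→6]: (12.28+3.22)/2 × 6 = 46.5
  [6→7.5]: (3.22+2.31)/2 × 1.5 = 4.1475
  [7.5→13.5]: (2.31+0.60)/2 × 6 = 8.73
  [13.5→16.5]: (0.60+0.31)/2 × 3 = 1.365
  [16.5→17]: (0.31+0.28)/2 × 0.5 = 0.1475
  Sum = 60.89 mcg/mL·hr

AUC = 60.9 mcg/mL·hr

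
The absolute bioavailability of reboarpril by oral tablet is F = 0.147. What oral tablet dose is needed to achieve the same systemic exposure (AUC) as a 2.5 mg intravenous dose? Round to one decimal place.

For equal systemic exposure: F × D_ev = D_iv
D_ev = D_iv / F = 2.5 / 0.147 = 17.0068 mg

D_oral = 17.0 mg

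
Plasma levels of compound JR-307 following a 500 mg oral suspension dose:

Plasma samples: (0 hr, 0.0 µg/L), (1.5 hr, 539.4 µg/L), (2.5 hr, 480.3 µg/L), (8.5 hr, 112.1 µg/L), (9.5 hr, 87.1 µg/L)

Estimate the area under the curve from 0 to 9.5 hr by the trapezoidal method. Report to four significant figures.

Trapezoidal AUC_0→9.5:
  [0→1.5]: (0.0+539.4)/2 × 1.5 = 404.55
  [1.5→2.5]: (539.4+480.3)/2 × 1 = 509.85
  [2.5→8.5]: (480.3+112.1)/2 × 6 = 1777.2
  [8.5→9.5]: (112.1+87.1)/2 × 1 = 99.6
  Sum = 2791.2 µg/L·hr

AUC = 2791 µg/L·hr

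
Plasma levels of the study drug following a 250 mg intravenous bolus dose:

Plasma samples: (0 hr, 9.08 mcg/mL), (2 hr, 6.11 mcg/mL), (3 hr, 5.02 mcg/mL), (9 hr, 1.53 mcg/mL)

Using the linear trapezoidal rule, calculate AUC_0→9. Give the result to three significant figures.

AUC = 40.4 mcg/mL·hr

Trapezoidal AUC_0→9:
  [0→2]: (9.08+6.11)/2 × 2 = 15.19
  [2→3]: (6.11+5.02)/2 × 1 = 5.565
  [3→9]: (5.02+1.53)/2 × 6 = 19.65
  Sum = 40.405 mcg/mL·hr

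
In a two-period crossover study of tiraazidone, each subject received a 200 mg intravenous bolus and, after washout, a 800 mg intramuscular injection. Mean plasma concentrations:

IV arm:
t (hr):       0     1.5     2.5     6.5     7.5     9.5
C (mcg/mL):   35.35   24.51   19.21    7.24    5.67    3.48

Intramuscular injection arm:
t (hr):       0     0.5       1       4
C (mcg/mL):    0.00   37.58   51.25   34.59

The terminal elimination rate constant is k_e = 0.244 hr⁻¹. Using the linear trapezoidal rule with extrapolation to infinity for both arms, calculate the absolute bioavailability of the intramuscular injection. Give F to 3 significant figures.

F = 0.505

Trapezoidal AUC_0→9.5 (IV):
  [0→1.5]: (35.35+24.51)/2 × 1.5 = 44.895
  [1.5→2.5]: (24.51+19.21)/2 × 1 = 21.86
  [2.5→6.5]: (19.21+7.24)/2 × 4 = 52.9
  [6.5→7.5]: (7.24+5.67)/2 × 1 = 6.455
  [7.5→9.5]: (5.67+3.48)/2 × 2 = 9.15
  Sum = 135.26 mcg/mL·hr
IV tail: 3.48/0.244 = 14.262; AUC_iv,0→∞ = 135.26 + 14.262 = 149.522 mcg/mL·hr
Trapezoidal AUC_0→4 (intramuscular injection):
  [0→0.5]: (0.00+37.58)/2 × 0.5 = 9.395
  [0.5→1]: (37.58+51.25)/2 × 0.5 = 22.2075
  [1→4]: (51.25+34.59)/2 × 3 = 128.76
  Sum = 160.3625 mcg/mL·hr
intramuscular injection tail: 34.59/0.244 = 141.762; AUC_ev,0→∞ = 160.3625 + 141.762 = 302.1245 mcg/mL·hr
F = (AUC_ev/D_ev)/(AUC_iv/D_iv) = (302.1245/800)/(149.522/200) = 0.377656/0.74761 = 0.5052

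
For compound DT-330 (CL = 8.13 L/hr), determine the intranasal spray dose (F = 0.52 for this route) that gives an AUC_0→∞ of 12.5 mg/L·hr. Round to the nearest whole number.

Dose = 195 mg

Dose = CL × AUC_0→∞ / F
     = 8.13 × 12.5 / 0.52 = 195.433 mg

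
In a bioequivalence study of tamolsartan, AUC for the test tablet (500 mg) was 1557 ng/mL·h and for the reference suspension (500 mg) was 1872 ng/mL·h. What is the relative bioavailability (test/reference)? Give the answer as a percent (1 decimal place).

F_rel = 83.2%

F_rel = (AUC_test/D_test) / (AUC_ref/D_ref)
      = (1557/500) / (1872/500)
      = 3.114 / 3.744 = 0.8317 = 83.17%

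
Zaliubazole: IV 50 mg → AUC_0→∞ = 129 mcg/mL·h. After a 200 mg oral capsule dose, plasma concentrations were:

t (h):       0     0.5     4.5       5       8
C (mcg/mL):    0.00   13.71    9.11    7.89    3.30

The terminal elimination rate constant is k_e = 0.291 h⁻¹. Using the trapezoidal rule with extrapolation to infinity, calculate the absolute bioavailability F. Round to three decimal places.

F = 0.158

Trapezoidal AUC_0→8 (oral capsule):
  [0→0.5]: (0.00+13.71)/2 × 0.5 = 3.4275
  [0.5→4.5]: (13.71+9.11)/2 × 4 = 45.64
  [4.5→5]: (9.11+7.89)/2 × 0.5 = 4.25
  [5→8]: (7.89+3.30)/2 × 3 = 16.785
  Sum = 70.1025 mcg/mL·h
Tail: C_last/k_e = 3.30/0.291 = 11.340
AUC_0→∞ (oral capsule) = 70.1025 + 11.340 = 81.4425 mcg/mL·h
F = (AUC_ev/D_ev)/(AUC_iv/D_iv) = (81.4425/200)/(129/50) = 0.4072125/2.58 = 0.1578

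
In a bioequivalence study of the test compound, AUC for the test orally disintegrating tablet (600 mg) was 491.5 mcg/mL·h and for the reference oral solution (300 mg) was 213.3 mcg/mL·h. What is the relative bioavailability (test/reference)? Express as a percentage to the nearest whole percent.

F_rel = (AUC_test/D_test) / (AUC_ref/D_ref)
      = (491.5/600) / (213.3/300)
      = 0.819167 / 0.711 = 1.1521 = 115.21%

F_rel = 115%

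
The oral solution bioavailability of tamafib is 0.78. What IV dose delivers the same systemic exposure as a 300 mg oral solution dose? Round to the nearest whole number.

D_iv = 234 mg

Systemic exposure from an extravascular dose = F × D_ev, so the equivalent IV dose is F × D_ev.
D_iv = F × D_ev = 0.78 × 300 = 234 mg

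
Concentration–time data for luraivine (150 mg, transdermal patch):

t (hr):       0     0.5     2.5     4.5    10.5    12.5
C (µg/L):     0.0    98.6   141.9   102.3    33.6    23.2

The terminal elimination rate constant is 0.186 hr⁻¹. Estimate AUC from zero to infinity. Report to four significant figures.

Trapezoidal AUC_0→12.5:
  [0→0.5]: (0.0+98.6)/2 × 0.5 = 24.65
  [0.5→2.5]: (98.6+141.9)/2 × 2 = 240.5
  [2.5→4.5]: (141.9+102.3)/2 × 2 = 244.2
  [4.5→10.5]: (102.3+33.6)/2 × 6 = 407.7
  [10.5→12.5]: (33.6+23.2)/2 × 2 = 56.8
  Sum = 973.85 µg/L·hr
Extrapolated tail: C_last / k_e = 23.2 / 0.186 = 124.731
AUC_0→∞ = 973.85 + 124.731 = 1098.581 µg/L·hr

AUC = 1099 µg/L·hr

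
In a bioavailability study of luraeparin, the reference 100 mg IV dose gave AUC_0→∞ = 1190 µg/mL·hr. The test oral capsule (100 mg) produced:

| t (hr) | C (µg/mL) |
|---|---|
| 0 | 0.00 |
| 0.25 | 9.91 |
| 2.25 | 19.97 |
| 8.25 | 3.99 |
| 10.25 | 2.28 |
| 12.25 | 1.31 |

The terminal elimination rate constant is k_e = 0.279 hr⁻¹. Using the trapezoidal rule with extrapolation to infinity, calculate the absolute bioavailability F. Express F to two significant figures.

Trapezoidal AUC_0→12.25 (oral capsule):
  [0→0.25]: (0.00+9.91)/2 × 0.25 = 1.23875
  [0.25→2.25]: (9.91+19.97)/2 × 2 = 29.88
  [2.25→8.25]: (19.97+3.99)/2 × 6 = 71.88
  [8.25→10.25]: (3.99+2.28)/2 × 2 = 6.27
  [10.25→12.25]: (2.28+1.31)/2 × 2 = 3.59
  Sum = 112.85875 µg/mL·hr
Tail: C_last/k_e = 1.31/0.279 = 4.695
AUC_0→∞ (oral capsule) = 112.85875 + 4.695 = 117.55375 µg/mL·hr
F = (AUC_ev/D_ev)/(AUC_iv/D_iv) = (117.55375/100)/(1190/100) = 1.1755375/11.9 = 0.0988

F = 0.099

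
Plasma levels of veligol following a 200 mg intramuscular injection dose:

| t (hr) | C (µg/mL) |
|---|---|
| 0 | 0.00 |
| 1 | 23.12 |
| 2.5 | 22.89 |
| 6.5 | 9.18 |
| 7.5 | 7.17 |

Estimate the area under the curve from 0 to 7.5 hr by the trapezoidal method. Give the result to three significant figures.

Trapezoidal AUC_0→7.5:
  [0→1]: (0.00+23.12)/2 × 1 = 11.56
  [1→2.5]: (23.12+22.89)/2 × 1.5 = 34.5075
  [2.5→6.5]: (22.89+9.18)/2 × 4 = 64.14
  [6.5→7.5]: (9.18+7.17)/2 × 1 = 8.175
  Sum = 118.3825 µg/mL·hr

AUC = 118 µg/mL·hr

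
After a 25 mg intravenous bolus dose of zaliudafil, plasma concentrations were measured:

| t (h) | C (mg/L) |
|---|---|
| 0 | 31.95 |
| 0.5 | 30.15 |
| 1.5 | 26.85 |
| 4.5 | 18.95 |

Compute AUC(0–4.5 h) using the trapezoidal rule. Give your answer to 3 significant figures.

AUC = 113 mg/L·h

Trapezoidal AUC_0→4.5:
  [0→0.5]: (31.95+30.15)/2 × 0.5 = 15.525
  [0.5→1.5]: (30.15+26.85)/2 × 1 = 28.5
  [1.5→4.5]: (26.85+18.95)/2 × 3 = 68.7
  Sum = 112.725 mg/L·h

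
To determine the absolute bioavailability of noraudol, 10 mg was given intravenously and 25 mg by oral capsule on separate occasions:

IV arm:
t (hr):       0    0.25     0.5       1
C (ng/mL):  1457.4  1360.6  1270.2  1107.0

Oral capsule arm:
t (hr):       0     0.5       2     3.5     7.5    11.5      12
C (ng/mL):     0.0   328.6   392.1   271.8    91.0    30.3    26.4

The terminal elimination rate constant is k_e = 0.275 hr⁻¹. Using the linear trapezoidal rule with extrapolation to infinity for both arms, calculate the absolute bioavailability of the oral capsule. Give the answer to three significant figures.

F = 0.166

Trapezoidal AUC_0→1 (IV):
  [0→0.25]: (1457.4+1360.6)/2 × 0.25 = 352.25
  [0.25→0.5]: (1360.6+1270.2)/2 × 0.25 = 328.85
  [0.5→1]: (1270.2+1107.0)/2 × 0.5 = 594.3
  Sum = 1275.4 ng/mL·hr
IV tail: 1107.0/0.275 = 4025.455; AUC_iv,0→∞ = 1275.4 + 4025.455 = 5300.855 ng/mL·hr
Trapezoidal AUC_0→12 (oral capsule):
  [0→0.5]: (0.0+328.6)/2 × 0.5 = 82.15
  [0.5→2]: (328.6+392.1)/2 × 1.5 = 540.525
  [2→3.5]: (392.1+271.8)/2 × 1.5 = 497.925
  [3.5→7.5]: (271.8+91.0)/2 × 4 = 725.6
  [7.5→11.5]: (91.0+30.3)/2 × 4 = 242.6
  [11.5→12]: (30.3+26.4)/2 × 0.5 = 14.175
  Sum = 2102.975 ng/mL·hr
oral capsule tail: 26.4/0.275 = 96.000; AUC_ev,0→∞ = 2102.975 + 96.000 = 2198.975 ng/mL·hr
F = (AUC_ev/D_ev)/(AUC_iv/D_iv) = (2198.975/25)/(5300.855/10) = 87.959/530.0855 = 0.1659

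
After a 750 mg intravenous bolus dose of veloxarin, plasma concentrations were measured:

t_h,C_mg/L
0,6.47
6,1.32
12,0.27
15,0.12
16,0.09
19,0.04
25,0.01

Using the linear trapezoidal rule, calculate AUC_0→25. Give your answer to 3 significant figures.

AUC = 29.2 mg/L·h

Trapezoidal AUC_0→25:
  [0→6]: (6.47+1.32)/2 × 6 = 23.37
  [6→12]: (1.32+0.27)/2 × 6 = 4.77
  [12→15]: (0.27+0.12)/2 × 3 = 0.585
  [15→16]: (0.12+0.09)/2 × 1 = 0.105
  [16→19]: (0.09+0.04)/2 × 3 = 0.195
  [19→25]: (0.04+0.01)/2 × 6 = 0.15
  Sum = 29.175 mg/L·h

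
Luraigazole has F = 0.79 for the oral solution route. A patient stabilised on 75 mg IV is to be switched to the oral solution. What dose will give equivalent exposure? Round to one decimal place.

D_oral = 94.9 mg

For equal systemic exposure: F × D_ev = D_iv
D_ev = D_iv / F = 75 / 0.79 = 94.9367 mg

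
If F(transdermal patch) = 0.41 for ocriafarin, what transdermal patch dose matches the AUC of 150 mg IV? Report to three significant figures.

D_transdermal = 366 mg

For equal systemic exposure: F × D_ev = D_iv
D_ev = D_iv / F = 150 / 0.41 = 365.854 mg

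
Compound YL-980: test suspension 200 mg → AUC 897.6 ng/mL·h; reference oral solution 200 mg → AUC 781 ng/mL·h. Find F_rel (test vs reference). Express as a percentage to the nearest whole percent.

F_rel = (AUC_test/D_test) / (AUC_ref/D_ref)
      = (897.6/200) / (781/200)
      = 4.488 / 3.905 = 1.1493 = 114.93%

F_rel = 115%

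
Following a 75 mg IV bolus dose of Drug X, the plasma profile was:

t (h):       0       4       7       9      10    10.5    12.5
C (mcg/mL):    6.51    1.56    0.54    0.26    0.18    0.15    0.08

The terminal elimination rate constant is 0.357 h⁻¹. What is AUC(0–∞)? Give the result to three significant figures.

Trapezoidal AUC_0→12.5:
  [0→4]: (6.51+1.56)/2 × 4 = 16.14
  [4→7]: (1.56+0.54)/2 × 3 = 3.15
  [7→9]: (0.54+0.26)/2 × 2 = 0.8
  [9→10]: (0.26+0.18)/2 × 1 = 0.22
  [10→10.5]: (0.18+0.15)/2 × 0.5 = 0.0825
  [10.5→12.5]: (0.15+0.08)/2 × 2 = 0.23
  Sum = 20.6225 mcg/mL·h
Extrapolated tail: C_last / k_e = 0.08 / 0.357 = 0.224
AUC_0→∞ = 20.6225 + 0.224 = 20.8465 mcg/mL·h

AUC = 20.8 mcg/mL·h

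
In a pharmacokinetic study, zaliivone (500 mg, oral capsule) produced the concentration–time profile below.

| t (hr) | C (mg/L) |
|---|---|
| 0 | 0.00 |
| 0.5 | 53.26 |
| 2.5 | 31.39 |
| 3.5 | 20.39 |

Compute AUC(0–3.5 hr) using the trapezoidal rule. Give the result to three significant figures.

AUC = 124 mg/L·hr

Trapezoidal AUC_0→3.5:
  [0→0.5]: (0.00+53.26)/2 × 0.5 = 13.315
  [0.5→2.5]: (53.26+31.39)/2 × 2 = 84.65
  [2.5→3.5]: (31.39+20.39)/2 × 1 = 25.89
  Sum = 123.855 mg/L·hr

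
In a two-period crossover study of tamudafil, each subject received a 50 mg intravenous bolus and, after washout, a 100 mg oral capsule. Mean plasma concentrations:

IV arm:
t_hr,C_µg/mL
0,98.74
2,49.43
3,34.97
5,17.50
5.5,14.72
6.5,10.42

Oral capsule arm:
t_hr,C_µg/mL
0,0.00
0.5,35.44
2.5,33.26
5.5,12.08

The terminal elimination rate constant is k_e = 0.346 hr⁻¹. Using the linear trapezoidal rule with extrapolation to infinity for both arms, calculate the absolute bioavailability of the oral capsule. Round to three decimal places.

Trapezoidal AUC_0→6.5 (IV):
  [0→2]: (98.74+49.43)/2 × 2 = 148.17
  [2→3]: (49.43+34.97)/2 × 1 = 42.2
  [3→5]: (34.97+17.50)/2 × 2 = 52.47
  [5→5.5]: (17.50+14.72)/2 × 0.5 = 8.055
  [5.5→6.5]: (14.72+10.42)/2 × 1 = 12.57
  Sum = 263.465 µg/mL·hr
IV tail: 10.42/0.346 = 30.116; AUC_iv,0→∞ = 263.465 + 30.116 = 293.581 µg/mL·hr
Trapezoidal AUC_0→5.5 (oral capsule):
  [0→0.5]: (0.00+35.44)/2 × 0.5 = 8.86
  [0.5→2.5]: (35.44+33.26)/2 × 2 = 68.7
  [2.5→5.5]: (33.26+12.08)/2 × 3 = 68.01
  Sum = 145.57 µg/mL·hr
oral capsule tail: 12.08/0.346 = 34.913; AUC_ev,0→∞ = 145.57 + 34.913 = 180.483 µg/mL·hr
F = (AUC_ev/D_ev)/(AUC_iv/D_iv) = (180.483/100)/(293.581/50) = 1.80483/5.87162 = 0.3074

F = 0.307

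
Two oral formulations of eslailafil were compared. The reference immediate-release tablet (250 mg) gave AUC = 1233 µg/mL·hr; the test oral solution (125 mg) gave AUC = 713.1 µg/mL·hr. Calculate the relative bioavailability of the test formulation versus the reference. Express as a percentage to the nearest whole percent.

F_rel = 116%

F_rel = (AUC_test/D_test) / (AUC_ref/D_ref)
      = (713.1/125) / (1233/250)
      = 5.7048 / 4.932 = 1.1567 = 115.67%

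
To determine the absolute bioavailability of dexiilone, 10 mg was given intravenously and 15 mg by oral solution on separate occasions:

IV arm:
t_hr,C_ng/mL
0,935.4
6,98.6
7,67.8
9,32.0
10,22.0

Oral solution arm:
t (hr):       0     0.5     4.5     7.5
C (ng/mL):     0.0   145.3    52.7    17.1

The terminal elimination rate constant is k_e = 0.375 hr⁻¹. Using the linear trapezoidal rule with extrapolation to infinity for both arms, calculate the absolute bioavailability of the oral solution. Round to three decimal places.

F = 0.115

Trapezoidal AUC_0→10 (IV):
  [0→6]: (935.4+98.6)/2 × 6 = 3102.0
  [6→7]: (98.6+67.8)/2 × 1 = 83.2
  [7→9]: (67.8+32.0)/2 × 2 = 99.8
  [9→10]: (32.0+22.0)/2 × 1 = 27.0
  Sum = 3312.0 ng/mL·hr
IV tail: 22.0/0.375 = 58.667; AUC_iv,0→∞ = 3312.0 + 58.667 = 3370.667 ng/mL·hr
Trapezoidal AUC_0→7.5 (oral solution):
  [0→0.5]: (0.0+145.3)/2 × 0.5 = 36.325
  [0.5→4.5]: (145.3+52.7)/2 × 4 = 396.0
  [4.5→7.5]: (52.7+17.1)/2 × 3 = 104.7
  Sum = 537.025 ng/mL·hr
oral solution tail: 17.1/0.375 = 45.600; AUC_ev,0→∞ = 537.025 + 45.600 = 582.625 ng/mL·hr
F = (AUC_ev/D_ev)/(AUC_iv/D_iv) = (582.625/15)/(3370.667/10) = 38.8417/337.0667 = 0.1152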